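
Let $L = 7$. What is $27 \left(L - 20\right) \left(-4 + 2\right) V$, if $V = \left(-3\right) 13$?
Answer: $-27378$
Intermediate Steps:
$V = -39$
$27 \left(L - 20\right) \left(-4 + 2\right) V = 27 \left(7 - 20\right) \left(-4 + 2\right) \left(-39\right) = 27 \left(\left(-13\right) \left(-2\right)\right) \left(-39\right) = 27 \cdot 26 \left(-39\right) = 702 \left(-39\right) = -27378$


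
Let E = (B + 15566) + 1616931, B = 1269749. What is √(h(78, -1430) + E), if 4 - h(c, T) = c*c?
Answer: √2896166 ≈ 1701.8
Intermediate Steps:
h(c, T) = 4 - c² (h(c, T) = 4 - c*c = 4 - c²)
E = 2902246 (E = (1269749 + 15566) + 1616931 = 1285315 + 1616931 = 2902246)
√(h(78, -1430) + E) = √((4 - 1*78²) + 2902246) = √((4 - 1*6084) + 2902246) = √((4 - 6084) + 2902246) = √(-6080 + 2902246) = √2896166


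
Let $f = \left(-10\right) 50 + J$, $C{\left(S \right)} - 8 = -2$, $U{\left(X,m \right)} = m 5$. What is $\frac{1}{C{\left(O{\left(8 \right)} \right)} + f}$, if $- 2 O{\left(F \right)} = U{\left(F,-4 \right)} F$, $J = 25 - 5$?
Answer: $- \frac{1}{474} \approx -0.0021097$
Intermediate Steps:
$J = 20$
$U{\left(X,m \right)} = 5 m$
$O{\left(F \right)} = 10 F$ ($O{\left(F \right)} = - \frac{5 \left(-4\right) F}{2} = - \frac{\left(-20\right) F}{2} = 10 F$)
$C{\left(S \right)} = 6$ ($C{\left(S \right)} = 8 - 2 = 6$)
$f = -480$ ($f = \left(-10\right) 50 + 20 = -500 + 20 = -480$)
$\frac{1}{C{\left(O{\left(8 \right)} \right)} + f} = \frac{1}{6 - 480} = \frac{1}{-474} = - \frac{1}{474}$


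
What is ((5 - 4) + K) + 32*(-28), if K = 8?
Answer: -887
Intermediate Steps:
((5 - 4) + K) + 32*(-28) = ((5 - 4) + 8) + 32*(-28) = (1 + 8) - 896 = 9 - 896 = -887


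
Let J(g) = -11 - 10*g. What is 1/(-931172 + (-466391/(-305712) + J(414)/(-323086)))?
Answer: -49385633616/45986443248771383 ≈ -1.0739e-6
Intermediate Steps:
1/(-931172 + (-466391/(-305712) + J(414)/(-323086))) = 1/(-931172 + (-466391/(-305712) + (-11 - 10*414)/(-323086))) = 1/(-931172 + (-466391*(-1/305712) + (-11 - 4140)*(-1/323086))) = 1/(-931172 + (466391/305712 - 4151*(-1/323086))) = 1/(-931172 + (466391/305712 + 4151/323086)) = 1/(-931172 + 75976706569/49385633616) = 1/(-45986443248771383/49385633616) = -49385633616/45986443248771383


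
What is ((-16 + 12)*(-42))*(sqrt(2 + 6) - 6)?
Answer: -1008 + 336*sqrt(2) ≈ -532.82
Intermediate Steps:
((-16 + 12)*(-42))*(sqrt(2 + 6) - 6) = (-4*(-42))*(sqrt(8) - 6) = 168*(2*sqrt(2) - 6) = 168*(-6 + 2*sqrt(2)) = -1008 + 336*sqrt(2)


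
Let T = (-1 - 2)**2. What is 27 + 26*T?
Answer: 261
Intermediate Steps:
T = 9 (T = (-3)**2 = 9)
27 + 26*T = 27 + 26*9 = 27 + 234 = 261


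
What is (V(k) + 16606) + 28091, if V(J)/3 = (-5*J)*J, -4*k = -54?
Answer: 167853/4 ≈ 41963.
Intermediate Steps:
k = 27/2 (k = -¼*(-54) = 27/2 ≈ 13.500)
V(J) = -15*J² (V(J) = 3*((-5*J)*J) = 3*(-5*J²) = -15*J²)
(V(k) + 16606) + 28091 = (-15*(27/2)² + 16606) + 28091 = (-15*729/4 + 16606) + 28091 = (-10935/4 + 16606) + 28091 = 55489/4 + 28091 = 167853/4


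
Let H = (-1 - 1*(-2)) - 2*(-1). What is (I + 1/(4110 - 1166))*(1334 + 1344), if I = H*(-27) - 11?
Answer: -362664133/1472 ≈ -2.4638e+5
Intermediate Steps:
H = 3 (H = (-1 + 2) + 2 = 1 + 2 = 3)
I = -92 (I = 3*(-27) - 11 = -81 - 11 = -92)
(I + 1/(4110 - 1166))*(1334 + 1344) = (-92 + 1/(4110 - 1166))*(1334 + 1344) = (-92 + 1/2944)*2678 = -270847/2944*2678 = -362664133/1472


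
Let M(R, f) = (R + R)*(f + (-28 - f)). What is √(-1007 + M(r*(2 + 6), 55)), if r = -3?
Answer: √337 ≈ 18.358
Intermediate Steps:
M(R, f) = -56*R (M(R, f) = (2*R)*(-28) = -56*R)
√(-1007 + M(r*(2 + 6), 55)) = √(-1007 - (-168)*(2 + 6)) = √(-1007 - (-168)*8) = √(-1007 - 56*(-24)) = √(-1007 + 1344) = √337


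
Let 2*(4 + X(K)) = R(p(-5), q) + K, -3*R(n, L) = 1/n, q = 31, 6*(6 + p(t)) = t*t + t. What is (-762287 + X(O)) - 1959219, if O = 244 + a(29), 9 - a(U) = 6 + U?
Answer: -43542415/16 ≈ -2.7214e+6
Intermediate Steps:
p(t) = -6 + t/6 + t**2/6 (p(t) = -6 + (t*t + t)/6 = -6 + (t**2 + t)/6 = -6 + (t + t**2)/6 = -6 + (t/6 + t**2/6) = -6 + t/6 + t**2/6)
a(U) = 3 - U (a(U) = 9 - (6 + U) = 9 + (-6 - U) = 3 - U)
R(n, L) = -1/(3*n)
O = 218 (O = 244 + (3 - 1*29) = 244 + (3 - 29) = 244 - 26 = 218)
X(K) = -63/16 + K/2 (X(K) = -4 + (-1/(3*(-6 + (1/6)*(-5) + (1/6)*(-5)**2)) + K)/2 = -4 + (-1/(3*(-6 - 5/6 + (1/6)*25)) + K)/2 = -4 + (-1/(3*(-6 - 5/6 + 25/6)) + K)/2 = -4 + (-1/(3*(-8/3)) + K)/2 = -4 + (-1/3*(-3/8) + K)/2 = -4 + (1/8 + K)/2 = -4 + (1/16 + K/2) = -63/16 + K/2)
(-762287 + X(O)) - 1959219 = (-762287 + (-63/16 + (1/2)*218)) - 1959219 = (-762287 + (-63/16 + 109)) - 1959219 = (-762287 + 1681/16) - 1959219 = -12194911/16 - 1959219 = -43542415/16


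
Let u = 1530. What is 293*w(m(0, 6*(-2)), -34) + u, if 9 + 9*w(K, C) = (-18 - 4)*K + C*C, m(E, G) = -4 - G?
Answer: 298273/9 ≈ 33141.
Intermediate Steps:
w(K, C) = -1 - 22*K/9 + C**2/9 (w(K, C) = -1 + ((-18 - 4)*K + C*C)/9 = -1 + (-22*K + C**2)/9 = -1 + (C**2 - 22*K)/9 = -1 + (-22*K/9 + C**2/9) = -1 - 22*K/9 + C**2/9)
293*w(m(0, 6*(-2)), -34) + u = 293*(-1 - 22*(-4 - 6*(-2))/9 + (1/9)*(-34)**2) + 1530 = 293*(-1 - 22*(-4 - 1*(-12))/9 + (1/9)*1156) + 1530 = 293*(-1 - 22*(-4 + 12)/9 + 1156/9) + 1530 = 293*(-1 - 22/9*8 + 1156/9) + 1530 = 293*(-1 - 176/9 + 1156/9) + 1530 = 293*(971/9) + 1530 = 284503/9 + 1530 = 298273/9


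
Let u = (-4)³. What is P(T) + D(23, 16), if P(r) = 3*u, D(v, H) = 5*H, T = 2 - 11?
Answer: -112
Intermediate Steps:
u = -64
T = -9
P(r) = -192 (P(r) = 3*(-64) = -192)
P(T) + D(23, 16) = -192 + 5*16 = -192 + 80 = -112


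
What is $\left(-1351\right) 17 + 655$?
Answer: $-22312$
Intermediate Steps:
$\left(-1351\right) 17 + 655 = -22967 + 655 = -22312$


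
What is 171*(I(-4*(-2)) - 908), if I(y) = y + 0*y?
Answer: -153900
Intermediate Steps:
I(y) = y (I(y) = y + 0 = y)
171*(I(-4*(-2)) - 908) = 171*(-4*(-2) - 908) = 171*(8 - 908) = 171*(-900) = -153900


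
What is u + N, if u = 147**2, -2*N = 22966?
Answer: 10126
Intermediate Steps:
N = -11483 (N = -1/2*22966 = -11483)
u = 21609
u + N = 21609 - 11483 = 10126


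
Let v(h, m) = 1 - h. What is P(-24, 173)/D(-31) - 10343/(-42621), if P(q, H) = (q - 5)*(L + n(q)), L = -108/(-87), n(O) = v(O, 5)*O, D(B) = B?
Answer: -739750411/1321251 ≈ -559.89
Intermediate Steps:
n(O) = O*(1 - O) (n(O) = (1 - O)*O = O*(1 - O))
L = 36/29 (L = -108*(-1/87) = 36/29 ≈ 1.2414)
P(q, H) = (-5 + q)*(36/29 + q*(1 - q)) (P(q, H) = (q - 5)*(36/29 + q*(1 - q)) = (-5 + q)*(36/29 + q*(1 - q)))
P(-24, 173)/D(-31) - 10343/(-42621) = (-180/29 - 1*(-24)³ + 6*(-24)² - 109/29*(-24))/(-31) - 10343/(-42621) = (-180/29 - 1*(-13824) + 6*576 + 2616/29)*(-1/31) - 10343*(-1/42621) = (-180/29 + 13824 + 3456 + 2616/29)*(-1/31) + 10343/42621 = 17364*(-1/31) + 10343/42621 = -17364/31 + 10343/42621 = -739750411/1321251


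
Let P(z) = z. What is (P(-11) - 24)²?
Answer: 1225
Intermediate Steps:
(P(-11) - 24)² = (-11 - 24)² = (-35)² = 1225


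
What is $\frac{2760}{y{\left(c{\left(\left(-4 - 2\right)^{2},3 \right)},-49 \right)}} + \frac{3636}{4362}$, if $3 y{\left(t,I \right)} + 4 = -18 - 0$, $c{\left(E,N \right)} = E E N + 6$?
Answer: $- \frac{3003114}{7997} \approx -375.53$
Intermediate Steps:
$c{\left(E,N \right)} = 6 + N E^{2}$ ($c{\left(E,N \right)} = E^{2} N + 6 = N E^{2} + 6 = 6 + N E^{2}$)
$y{\left(t,I \right)} = - \frac{22}{3}$ ($y{\left(t,I \right)} = - \frac{4}{3} + \frac{-18 - 0}{3} = - \frac{4}{3} + \frac{-18 + 0}{3} = - \frac{4}{3} + \frac{1}{3} \left(-18\right) = - \frac{4}{3} - 6 = - \frac{22}{3}$)
$\frac{2760}{y{\left(c{\left(\left(-4 - 2\right)^{2},3 \right)},-49 \right)}} + \frac{3636}{4362} = \frac{2760}{- \frac{22}{3}} + \frac{3636}{4362} = 2760 \left(- \frac{3}{22}\right) + 3636 \cdot \frac{1}{4362} = - \frac{4140}{11} + \frac{606}{727} = - \frac{3003114}{7997}$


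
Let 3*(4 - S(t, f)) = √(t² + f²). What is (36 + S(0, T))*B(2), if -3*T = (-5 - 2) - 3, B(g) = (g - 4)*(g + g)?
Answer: -2800/9 ≈ -311.11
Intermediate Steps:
B(g) = 2*g*(-4 + g) (B(g) = (-4 + g)*(2*g) = 2*g*(-4 + g))
T = 10/3 (T = -((-5 - 2) - 3)/3 = -(-7 - 3)/3 = -⅓*(-10) = 10/3 ≈ 3.3333)
S(t, f) = 4 - √(f² + t²)/3 (S(t, f) = 4 - √(t² + f²)/3 = 4 - √(f² + t²)/3)
(36 + S(0, T))*B(2) = (36 + (4 - √((10/3)² + 0²)/3))*(2*2*(-4 + 2)) = (36 + (4 - √(100/9 + 0)/3))*(2*2*(-2)) = (36 + (4 - √(100/9)/3))*(-8) = (36 + (4 - ⅓*10/3))*(-8) = (36 + (4 - 10/9))*(-8) = (36 + 26/9)*(-8) = (350/9)*(-8) = -2800/9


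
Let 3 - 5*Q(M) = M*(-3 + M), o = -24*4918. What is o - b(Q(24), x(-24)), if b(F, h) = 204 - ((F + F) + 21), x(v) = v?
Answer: -592077/5 ≈ -1.1842e+5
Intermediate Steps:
o = -118032
Q(M) = ⅗ - M*(-3 + M)/5
b(F, h) = 183 - 2*F (b(F, h) = 204 - (2*F + 21) = 204 - (21 + 2*F) = 204 + (-21 - 2*F) = 183 - 2*F)
o - b(Q(24), x(-24)) = -118032 - (183 - 2*(⅗ - ⅕*24² + (⅗)*24)) = -118032 - (183 - 2*(⅗ - ⅕*576 + 72/5)) = -118032 - (183 - 2*(⅗ - 576/5 + 72/5)) = -118032 - (183 - 2*(-501/5)) = -118032 - (183 + 1002/5) = -118032 - 1*1917/5 = -118032 - 1917/5 = -592077/5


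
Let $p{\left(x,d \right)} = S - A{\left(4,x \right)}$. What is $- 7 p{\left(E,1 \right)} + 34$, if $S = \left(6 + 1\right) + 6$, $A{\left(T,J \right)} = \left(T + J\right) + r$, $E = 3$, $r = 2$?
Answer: $6$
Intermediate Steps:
$A{\left(T,J \right)} = 2 + J + T$ ($A{\left(T,J \right)} = \left(T + J\right) + 2 = \left(J + T\right) + 2 = 2 + J + T$)
$S = 13$ ($S = 7 + 6 = 13$)
$p{\left(x,d \right)} = 7 - x$ ($p{\left(x,d \right)} = 13 - \left(2 + x + 4\right) = 13 - \left(6 + x\right) = 7 - x$)
$- 7 p{\left(E,1 \right)} + 34 = - 7 \left(7 - 3\right) + 34 = \left(-7\right) 4 + 34 = -28 + 34 = 6$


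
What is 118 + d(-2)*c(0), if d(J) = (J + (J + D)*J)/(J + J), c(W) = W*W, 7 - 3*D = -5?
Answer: 118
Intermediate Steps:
D = 4 (D = 7/3 - 1/3*(-5) = 7/3 + 5/3 = 4)
c(W) = W**2
d(J) = (J + J*(4 + J))/(2*J) (d(J) = (J + (J + 4)*J)/(J + J) = (J + (4 + J)*J)/((2*J)) = (J + J*(4 + J))*(1/(2*J)) = (J + J*(4 + J))/(2*J))
118 + d(-2)*c(0) = 118 + (5/2 + (1/2)*(-2))*0**2 = 118 + (5/2 - 1)*0 = 118 + (3/2)*0 = 118 + 0 = 118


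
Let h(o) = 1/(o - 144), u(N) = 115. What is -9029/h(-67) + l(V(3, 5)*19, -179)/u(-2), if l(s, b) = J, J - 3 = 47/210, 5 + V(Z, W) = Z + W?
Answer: 46008624527/24150 ≈ 1.9051e+6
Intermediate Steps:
V(Z, W) = -5 + W + Z (V(Z, W) = -5 + (Z + W) = -5 + (W + Z) = -5 + W + Z)
J = 677/210 (J = 3 + 47/210 = 677/210 ≈ 3.2238)
h(o) = 1/(-144 + o)
l(s, b) = 677/210
-9029/h(-67) + l(V(3, 5)*19, -179)/u(-2) = -9029/(1/(-144 - 67)) + (677/210)/115 = -9029/(1/(-211)) + (677/210)*(1/115) = -9029/(-1/211) + 677/24150 = -9029*(-211) + 677/24150 = 1905119 + 677/24150 = 46008624527/24150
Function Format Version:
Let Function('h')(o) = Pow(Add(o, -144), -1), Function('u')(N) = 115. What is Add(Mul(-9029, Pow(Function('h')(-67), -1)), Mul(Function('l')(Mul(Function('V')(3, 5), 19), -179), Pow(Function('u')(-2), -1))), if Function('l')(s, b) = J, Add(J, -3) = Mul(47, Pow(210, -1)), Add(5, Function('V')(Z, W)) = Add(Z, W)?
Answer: Rational(46008624527, 24150) ≈ 1.9051e+6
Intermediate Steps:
Function('V')(Z, W) = Add(-5, W, Z) (Function('V')(Z, W) = Add(-5, Add(Z, W)) = Add(-5, Add(W, Z)) = Add(-5, W, Z))
J = Rational(677, 210) (J = Add(3, Mul(47, Pow(210, -1))) = Add(3, Mul(47, Rational(1, 210))) = Add(3, Rational(47, 210)) = Rational(677, 210) ≈ 3.2238)
Function('h')(o) = Pow(Add(-144, o), -1)
Function('l')(s, b) = Rational(677, 210)
Add(Mul(-9029, Pow(Function('h')(-67), -1)), Mul(Function('l')(Mul(Function('V')(3, 5), 19), -179), Pow(Function('u')(-2), -1))) = Add(Mul(-9029, Pow(Pow(Add(-144, -67), -1), -1)), Mul(Rational(677, 210), Pow(115, -1))) = Add(Mul(-9029, Pow(Pow(-211, -1), -1)), Mul(Rational(677, 210), Rational(1, 115))) = Add(Mul(-9029, Pow(Rational(-1, 211), -1)), Rational(677, 24150)) = Add(Mul(-9029, -211), Rational(677, 24150)) = Add(1905119, Rational(677, 24150)) = Rational(46008624527, 24150)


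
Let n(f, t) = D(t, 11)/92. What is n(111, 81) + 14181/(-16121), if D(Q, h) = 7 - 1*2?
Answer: -1224047/1483132 ≈ -0.82531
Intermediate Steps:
D(Q, h) = 5 (D(Q, h) = 7 - 2 = 5)
n(f, t) = 5/92
n(111, 81) + 14181/(-16121) = 5/92 + 14181/(-16121) = 5/92 + 14181*(-1/16121) = 5/92 - 14181/16121 = -1224047/1483132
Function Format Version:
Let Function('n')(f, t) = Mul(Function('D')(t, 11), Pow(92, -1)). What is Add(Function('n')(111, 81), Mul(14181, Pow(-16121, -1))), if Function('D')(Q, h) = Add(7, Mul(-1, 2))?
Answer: Rational(-1224047, 1483132) ≈ -0.82531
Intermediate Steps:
Function('D')(Q, h) = 5 (Function('D')(Q, h) = Add(7, -2) = 5)
Function('n')(f, t) = Rational(5, 92) (Function('n')(f, t) = Mul(5, Pow(92, -1)) = Mul(5, Rational(1, 92)) = Rational(5, 92))
Add(Function('n')(111, 81), Mul(14181, Pow(-16121, -1))) = Add(Rational(5, 92), Mul(14181, Pow(-16121, -1))) = Add(Rational(5, 92), Mul(14181, Rational(-1, 16121))) = Add(Rational(5, 92), Rational(-14181, 16121)) = Rational(-1224047, 1483132)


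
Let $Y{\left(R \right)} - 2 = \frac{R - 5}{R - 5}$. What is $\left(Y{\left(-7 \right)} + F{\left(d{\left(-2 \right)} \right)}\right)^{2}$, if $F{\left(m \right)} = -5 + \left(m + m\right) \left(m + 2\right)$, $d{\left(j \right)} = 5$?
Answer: $4624$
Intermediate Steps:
$Y{\left(R \right)} = 3$ ($Y{\left(R \right)} = 2 + \frac{R - 5}{R - 5} = 2 + \frac{-5 + R}{-5 + R} = 2 + 1 = 3$)
$F{\left(m \right)} = -5 + 2 m \left(2 + m\right)$
$\left(Y{\left(-7 \right)} + F{\left(d{\left(-2 \right)} \right)}\right)^{2} = \left(3 + \left(-5 + 2 \cdot 5^{2} + 4 \cdot 5\right)\right)^{2} = \left(3 + \left(-5 + 2 \cdot 25 + 20\right)\right)^{2} = \left(3 + \left(-5 + 50 + 20\right)\right)^{2} = \left(3 + 65\right)^{2} = 68^{2} = 4624$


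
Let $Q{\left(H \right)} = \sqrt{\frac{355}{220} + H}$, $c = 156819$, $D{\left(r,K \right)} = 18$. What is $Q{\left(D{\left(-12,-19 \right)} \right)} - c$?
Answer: $-156819 + \frac{\sqrt{9493}}{22} \approx -1.5681 \cdot 10^{5}$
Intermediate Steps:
$Q{\left(H \right)} = \sqrt{\frac{71}{44} + H}$ ($Q{\left(H \right)} = \sqrt{355 \cdot \frac{1}{220} + H} = \sqrt{\frac{71}{44} + H}$)
$Q{\left(D{\left(-12,-19 \right)} \right)} - c = \frac{\sqrt{781 + 484 \cdot 18}}{22} - 156819 = \frac{\sqrt{781 + 8712}}{22} - 156819 = \frac{\sqrt{9493}}{22} - 156819 = -156819 + \frac{\sqrt{9493}}{22}$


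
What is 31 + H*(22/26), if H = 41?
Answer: 854/13 ≈ 65.692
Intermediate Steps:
31 + H*(22/26) = 31 + 41*(22/26) = 31 + 41*(22*(1/26)) = 31 + 41*(11/13) = 31 + 451/13 = 854/13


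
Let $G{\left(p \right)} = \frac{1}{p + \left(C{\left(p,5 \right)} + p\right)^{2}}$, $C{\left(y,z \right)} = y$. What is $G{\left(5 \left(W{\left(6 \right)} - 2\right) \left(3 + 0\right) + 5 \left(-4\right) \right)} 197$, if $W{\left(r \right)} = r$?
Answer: $\frac{197}{6440} \approx 0.03059$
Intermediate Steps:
$G{\left(p \right)} = \frac{1}{p + 4 p^{2}}$ ($G{\left(p \right)} = \frac{1}{p + \left(p + p\right)^{2}} = \frac{1}{p + \left(2 p\right)^{2}} = \frac{1}{p + 4 p^{2}}$)
$G{\left(5 \left(W{\left(6 \right)} - 2\right) \left(3 + 0\right) + 5 \left(-4\right) \right)} 197 = \frac{1}{\left(5 \left(6 - 2\right) \left(3 + 0\right) + 5 \left(-4\right)\right) \left(1 + 4 \left(5 \left(6 - 2\right) \left(3 + 0\right) + 5 \left(-4\right)\right)\right)} 197 = \frac{1}{\left(5 \cdot 4 \cdot 3 - 20\right) \left(1 + 4 \left(5 \cdot 4 \cdot 3 - 20\right)\right)} 197 = \frac{1}{\left(5 \cdot 12 - 20\right) \left(1 + 4 \left(5 \cdot 12 - 20\right)\right)} 197 = \frac{1}{\left(60 - 20\right) \left(1 + 4 \left(60 - 20\right)\right)} 197 = \frac{1}{40 \left(1 + 4 \cdot 40\right)} 197 = \frac{1}{40 \left(1 + 160\right)} 197 = \frac{1}{40 \cdot 161} \cdot 197 = \frac{1}{40} \cdot \frac{1}{161} \cdot 197 = \frac{1}{6440} \cdot 197 = \frac{197}{6440}$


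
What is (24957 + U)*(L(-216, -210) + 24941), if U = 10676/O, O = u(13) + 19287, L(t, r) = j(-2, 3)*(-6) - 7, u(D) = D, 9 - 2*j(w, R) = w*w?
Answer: 3000750814286/4825 ≈ 6.2192e+8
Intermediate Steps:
j(w, R) = 9/2 - w²/2 (j(w, R) = 9/2 - w*w/2 = 9/2 - w²/2)
L(t, r) = -22 (L(t, r) = (9/2 - ½*(-2)²)*(-6) - 7 = (9/2 - ½*4)*(-6) - 7 = (9/2 - 2)*(-6) - 7 = (5/2)*(-6) - 7 = -15 - 7 = -22)
O = 19300 (O = 13 + 19287 = 19300)
U = 2669/4825 (U = 10676/19300 = 10676*(1/19300) = 2669/4825 ≈ 0.55316)
(24957 + U)*(L(-216, -210) + 24941) = (24957 + 2669/4825)*(-22 + 24941) = (120420194/4825)*24919 = 3000750814286/4825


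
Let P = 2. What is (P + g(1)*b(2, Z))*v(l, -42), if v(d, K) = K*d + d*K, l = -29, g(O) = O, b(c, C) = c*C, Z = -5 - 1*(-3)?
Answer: -4872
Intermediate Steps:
Z = -2 (Z = -5 + 3 = -2)
b(c, C) = C*c
v(d, K) = 2*K*d (v(d, K) = K*d + K*d = 2*K*d)
(P + g(1)*b(2, Z))*v(l, -42) = (2 + 1*(-2*2))*(2*(-42)*(-29)) = (2 + 1*(-4))*2436 = (2 - 4)*2436 = -2*2436 = -4872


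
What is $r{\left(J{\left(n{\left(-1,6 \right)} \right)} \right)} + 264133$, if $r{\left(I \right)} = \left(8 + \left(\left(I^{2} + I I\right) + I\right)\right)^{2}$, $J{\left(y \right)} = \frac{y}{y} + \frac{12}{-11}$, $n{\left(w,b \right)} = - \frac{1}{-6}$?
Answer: $\frac{3868090934}{14641} \approx 2.642 \cdot 10^{5}$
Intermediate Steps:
$n{\left(w,b \right)} = \frac{1}{6}$ ($n{\left(w,b \right)} = \left(-1\right) \left(- \frac{1}{6}\right) = \frac{1}{6}$)
$J{\left(y \right)} = - \frac{1}{11}$ ($J{\left(y \right)} = 1 + 12 \left(- \frac{1}{11}\right) = 1 - \frac{12}{11} = - \frac{1}{11}$)
$r{\left(I \right)} = \left(8 + I + 2 I^{2}\right)^{2}$ ($r{\left(I \right)} = \left(8 + \left(\left(I^{2} + I^{2}\right) + I\right)\right)^{2} = \left(8 + \left(2 I^{2} + I\right)\right)^{2} = \left(8 + \left(I + 2 I^{2}\right)\right)^{2} = \left(8 + I + 2 I^{2}\right)^{2}$)
$r{\left(J{\left(n{\left(-1,6 \right)} \right)} \right)} + 264133 = \left(8 - \frac{1}{11} + 2 \left(- \frac{1}{11}\right)^{2}\right)^{2} + 264133 = \left(8 - \frac{1}{11} + 2 \cdot \frac{1}{121}\right)^{2} + 264133 = \left(8 - \frac{1}{11} + \frac{2}{121}\right)^{2} + 264133 = \left(\frac{959}{121}\right)^{2} + 264133 = \frac{919681}{14641} + 264133 = \frac{3868090934}{14641}$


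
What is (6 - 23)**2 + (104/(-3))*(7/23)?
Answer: 19213/69 ≈ 278.45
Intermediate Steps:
(6 - 23)**2 + (104/(-3))*(7/23) = (-17)**2 + (104*(-1/3))*(7*(1/23)) = 289 - 104/3*7/23 = 289 - 728/69 = 19213/69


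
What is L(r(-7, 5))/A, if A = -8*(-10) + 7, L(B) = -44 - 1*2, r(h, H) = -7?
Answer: -46/87 ≈ -0.52874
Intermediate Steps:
L(B) = -46 (L(B) = -44 - 2 = -46)
A = 87 (A = 80 + 7 = 87)
L(r(-7, 5))/A = -46/87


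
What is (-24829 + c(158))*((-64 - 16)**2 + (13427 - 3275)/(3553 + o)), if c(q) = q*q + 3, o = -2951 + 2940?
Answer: 68036856/77 ≈ 8.8360e+5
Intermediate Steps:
o = -11
c(q) = 3 + q**2 (c(q) = q**2 + 3 = 3 + q**2)
(-24829 + c(158))*((-64 - 16)**2 + (13427 - 3275)/(3553 + o)) = (-24829 + (3 + 158**2))*((-64 - 16)**2 + (13427 - 3275)/(3553 - 11)) = (-24829 + (3 + 24964))*((-80)**2 + 10152/3542) = (-24829 + 24967)*(6400 + 10152*(1/3542)) = 138*(6400 + 5076/1771) = 138*(11339476/1771) = 68036856/77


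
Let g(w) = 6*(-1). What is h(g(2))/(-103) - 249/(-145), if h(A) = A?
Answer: 26517/14935 ≈ 1.7755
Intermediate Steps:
g(w) = -6
h(g(2))/(-103) - 249/(-145) = -6/(-103) - 249/(-145) = -6*(-1/103) - 249*(-1/145) = 6/103 + 249/145 = 26517/14935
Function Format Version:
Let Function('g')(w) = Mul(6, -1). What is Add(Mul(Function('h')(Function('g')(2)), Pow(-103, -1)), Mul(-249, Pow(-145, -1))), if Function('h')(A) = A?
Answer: Rational(26517, 14935) ≈ 1.7755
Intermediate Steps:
Function('g')(w) = -6
Add(Mul(Function('h')(Function('g')(2)), Pow(-103, -1)), Mul(-249, Pow(-145, -1))) = Add(Mul(-6, Pow(-103, -1)), Mul(-249, Pow(-145, -1))) = Add(Mul(-6, Rational(-1, 103)), Mul(-249, Rational(-1, 145))) = Add(Rational(6, 103), Rational(249, 145)) = Rational(26517, 14935)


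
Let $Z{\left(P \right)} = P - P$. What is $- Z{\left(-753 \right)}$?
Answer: $0$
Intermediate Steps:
$Z{\left(P \right)} = 0$
$- Z{\left(-753 \right)} = \left(-1\right) 0 = 0$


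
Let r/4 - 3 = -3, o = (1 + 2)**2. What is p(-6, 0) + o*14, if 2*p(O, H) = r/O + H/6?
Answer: 126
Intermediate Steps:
o = 9 (o = 3**2 = 9)
r = 0 (r = 12 + 4*(-3) = 12 - 12 = 0)
p(O, H) = H/12 (p(O, H) = (0/O + H/6)/2 = (0 + H*(1/6))/2 = (0 + H/6)/2 = (H/6)/2 = H/12)
p(-6, 0) + o*14 = (1/12)*0 + 9*14 = 0 + 126 = 126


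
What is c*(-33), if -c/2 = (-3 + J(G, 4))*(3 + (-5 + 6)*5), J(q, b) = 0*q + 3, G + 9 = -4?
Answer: 0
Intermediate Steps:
G = -13 (G = -9 - 4 = -13)
J(q, b) = 3 (J(q, b) = 0 + 3 = 3)
c = 0 (c = -2*(-3 + 3)*(3 + (-5 + 6)*5) = -0*(3 + 1*5) = -0*(3 + 5) = -0*8 = -2*0 = 0)
c*(-33) = 0*(-33) = 0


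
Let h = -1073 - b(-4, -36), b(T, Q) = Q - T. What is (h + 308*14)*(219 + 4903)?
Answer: 16754062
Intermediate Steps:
h = -1041 (h = -1073 - (-36 - 1*(-4)) = -1073 - (-36 + 4) = -1073 - 1*(-32) = -1073 + 32 = -1041)
(h + 308*14)*(219 + 4903) = (-1041 + 308*14)*(219 + 4903) = (-1041 + 4312)*5122 = 3271*5122 = 16754062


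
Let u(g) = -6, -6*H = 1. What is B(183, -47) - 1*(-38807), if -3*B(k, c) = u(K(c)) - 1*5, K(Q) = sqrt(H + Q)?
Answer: 116432/3 ≈ 38811.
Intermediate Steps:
H = -1/6 (H = -1/6*1 = -1/6 ≈ -0.16667)
K(Q) = sqrt(-1/6 + Q)
B(k, c) = 11/3 (B(k, c) = -(-6 - 1*5)/3 = -(-6 - 5)/3 = -1/3*(-11) = 11/3)
B(183, -47) - 1*(-38807) = 11/3 - 1*(-38807) = 11/3 + 38807 = 116432/3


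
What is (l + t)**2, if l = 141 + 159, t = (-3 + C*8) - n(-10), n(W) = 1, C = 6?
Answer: 118336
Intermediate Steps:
t = 44 (t = (-3 + 6*8) - 1*1 = (-3 + 48) - 1 = 45 - 1 = 44)
l = 300
(l + t)**2 = (300 + 44)**2 = 344**2 = 118336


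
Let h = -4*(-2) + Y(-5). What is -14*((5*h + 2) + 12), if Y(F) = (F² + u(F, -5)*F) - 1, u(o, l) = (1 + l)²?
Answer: 3164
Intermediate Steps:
Y(F) = -1 + F² + 16*F (Y(F) = (F² + (1 - 5)²*F) - 1 = (F² + (-4)²*F) - 1 = (F² + 16*F) - 1 = -1 + F² + 16*F)
h = -48 (h = -4*(-2) + (-1 + (-5)² + 16*(-5)) = 8 + (-1 + 25 - 80) = 8 - 56 = -48)
-14*((5*h + 2) + 12) = -14*((5*(-48) + 2) + 12) = -14*((-240 + 2) + 12) = -14*(-238 + 12) = -14*(-226) = 3164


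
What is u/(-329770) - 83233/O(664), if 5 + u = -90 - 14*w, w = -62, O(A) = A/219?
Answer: -3005528488531/109483640 ≈ -27452.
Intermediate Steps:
O(A) = A/219 (O(A) = A*(1/219) = A/219)
u = 773 (u = -5 + (-90 - 14*(-62)) = -5 + (-90 + 868) = -5 + 778 = 773)
u/(-329770) - 83233/O(664) = 773/(-329770) - 83233/((1/219)*664) = 773*(-1/329770) - 83233/664/219 = -773/329770 - 83233*219/664 = -773/329770 - 18228027/664 = -3005528488531/109483640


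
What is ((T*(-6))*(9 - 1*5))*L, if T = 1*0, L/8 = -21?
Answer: 0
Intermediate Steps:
L = -168 (L = 8*(-21) = -168)
T = 0
((T*(-6))*(9 - 1*5))*L = ((0*(-6))*(9 - 1*5))*(-168) = (0*(9 - 5))*(-168) = (0*4)*(-168) = 0*(-168) = 0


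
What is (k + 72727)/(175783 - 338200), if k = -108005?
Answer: 35278/162417 ≈ 0.21721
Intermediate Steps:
(k + 72727)/(175783 - 338200) = (-108005 + 72727)/(175783 - 338200) = -35278/(-162417) = -35278*(-1/162417) = 35278/162417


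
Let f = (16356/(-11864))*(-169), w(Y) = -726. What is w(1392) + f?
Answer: -1462275/2966 ≈ -493.01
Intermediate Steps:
f = 691041/2966 (f = (16356*(-1/11864))*(-169) = -4089/2966*(-169) = 691041/2966 ≈ 232.99)
w(1392) + f = -726 + 691041/2966 = -1462275/2966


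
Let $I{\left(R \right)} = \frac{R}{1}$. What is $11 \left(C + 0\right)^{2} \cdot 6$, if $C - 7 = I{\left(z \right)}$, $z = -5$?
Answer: $264$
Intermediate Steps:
$I{\left(R \right)} = R$ ($I{\left(R \right)} = R 1 = R$)
$C = 2$ ($C = 7 - 5 = 2$)
$11 \left(C + 0\right)^{2} \cdot 6 = 11 \left(2 + 0\right)^{2} \cdot 6 = 11 \cdot 2^{2} \cdot 6 = 11 \cdot 4 \cdot 6 = 44 \cdot 6 = 264$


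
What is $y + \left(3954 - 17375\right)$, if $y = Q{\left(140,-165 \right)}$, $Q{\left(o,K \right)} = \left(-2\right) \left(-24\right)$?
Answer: $-13373$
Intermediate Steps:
$Q{\left(o,K \right)} = 48$
$y = 48$
$y + \left(3954 - 17375\right) = 48 + \left(3954 - 17375\right) = 48 - 13421 = -13373$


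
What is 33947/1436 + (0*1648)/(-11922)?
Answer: 33947/1436 ≈ 23.640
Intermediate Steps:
33947/1436 + (0*1648)/(-11922) = 33947*(1/1436) + 0*(-1/11922) = 33947/1436 + 0 = 33947/1436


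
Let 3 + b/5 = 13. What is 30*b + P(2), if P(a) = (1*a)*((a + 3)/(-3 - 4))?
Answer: 10490/7 ≈ 1498.6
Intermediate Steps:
b = 50 (b = -15 + 5*13 = -15 + 65 = 50)
P(a) = a*(-3/7 - a/7) (P(a) = a*((3 + a)/(-7)) = a*((3 + a)*(-1/7)) = a*(-3/7 - a/7))
30*b + P(2) = 30*50 - 1/7*2*(3 + 2) = 1500 - 1/7*2*5 = 1500 - 10/7 = 10490/7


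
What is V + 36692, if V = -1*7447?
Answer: 29245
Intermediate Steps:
V = -7447
V + 36692 = -7447 + 36692 = 29245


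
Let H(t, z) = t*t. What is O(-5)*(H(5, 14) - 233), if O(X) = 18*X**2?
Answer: -93600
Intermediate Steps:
H(t, z) = t**2
O(-5)*(H(5, 14) - 233) = (18*(-5)**2)*(5**2 - 233) = (18*25)*(25 - 233) = 450*(-208) = -93600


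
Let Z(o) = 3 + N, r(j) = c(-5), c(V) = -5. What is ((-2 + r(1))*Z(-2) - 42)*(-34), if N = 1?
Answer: 2380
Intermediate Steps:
r(j) = -5
Z(o) = 4 (Z(o) = 3 + 1 = 4)
((-2 + r(1))*Z(-2) - 42)*(-34) = ((-2 - 5)*4 - 42)*(-34) = (-7*4 - 42)*(-34) = (-28 - 42)*(-34) = -70*(-34) = 2380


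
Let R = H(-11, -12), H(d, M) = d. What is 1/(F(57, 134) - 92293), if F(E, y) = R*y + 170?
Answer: -1/93597 ≈ -1.0684e-5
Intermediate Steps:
R = -11
F(E, y) = 170 - 11*y (F(E, y) = -11*y + 170 = 170 - 11*y)
1/(F(57, 134) - 92293) = 1/((170 - 11*134) - 92293) = 1/((170 - 1474) - 92293) = 1/(-1304 - 92293) = 1/(-93597) = -1/93597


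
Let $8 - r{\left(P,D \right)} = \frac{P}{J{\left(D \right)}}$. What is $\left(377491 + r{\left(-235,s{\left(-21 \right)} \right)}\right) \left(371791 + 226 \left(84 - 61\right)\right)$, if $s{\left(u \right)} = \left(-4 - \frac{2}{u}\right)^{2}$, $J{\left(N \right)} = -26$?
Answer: $\frac{3700048640871}{26} \approx 1.4231 \cdot 10^{11}$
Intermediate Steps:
$r{\left(P,D \right)} = 8 + \frac{P}{26}$ ($r{\left(P,D \right)} = 8 - \frac{P}{-26} = 8 - P \left(- \frac{1}{26}\right) = 8 - - \frac{P}{26} = 8 + \frac{P}{26}$)
$\left(377491 + r{\left(-235,s{\left(-21 \right)} \right)}\right) \left(371791 + 226 \left(84 - 61\right)\right) = \left(377491 + \left(8 + \frac{1}{26} \left(-235\right)\right)\right) \left(371791 + 226 \left(84 - 61\right)\right) = \left(377491 + \left(8 - \frac{235}{26}\right)\right) \left(371791 + 226 \cdot 23\right) = \left(377491 - \frac{27}{26}\right) \left(371791 + 5198\right) = \frac{9814739}{26} \cdot 376989 = \frac{3700048640871}{26}$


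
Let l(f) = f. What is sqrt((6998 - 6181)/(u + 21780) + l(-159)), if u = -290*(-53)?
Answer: I*sqrt(8776365038)/7430 ≈ 12.609*I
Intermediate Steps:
u = 15370
sqrt((6998 - 6181)/(u + 21780) + l(-159)) = sqrt((6998 - 6181)/(15370 + 21780) - 159) = sqrt(817/37150 - 159) = sqrt(-5906033/37150) = I*sqrt(8776365038)/7430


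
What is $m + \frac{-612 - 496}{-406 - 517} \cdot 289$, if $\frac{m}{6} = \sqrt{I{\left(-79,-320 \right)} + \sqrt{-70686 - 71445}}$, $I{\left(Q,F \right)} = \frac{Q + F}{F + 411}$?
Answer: $\frac{320212}{923} + \frac{6 \sqrt{-741 + 169 i \sqrt{142131}}}{13} \approx 428.83 + 82.858 i$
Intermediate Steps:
$I{\left(Q,F \right)} = \frac{F + Q}{411 + F}$
$m = 6 \sqrt{- \frac{57}{13} + i \sqrt{142131}}$ ($m = 6 \sqrt{\frac{-320 - 79}{411 - 320} + \sqrt{-70686 - 71445}} = 6 \sqrt{\frac{1}{91} \left(-399\right) + \sqrt{-142131}} = 6 \sqrt{\frac{1}{91} \left(-399\right) + i \sqrt{142131}} = 6 \sqrt{- \frac{57}{13} + i \sqrt{142131}} \approx 81.9 + 82.858 i$)
$m + \frac{-612 - 496}{-406 - 517} \cdot 289 = \frac{6 \sqrt{-741 + 169 i \sqrt{142131}}}{13} + \frac{-612 - 496}{-406 - 517} \cdot 289 = \frac{6 \sqrt{-741 + 169 i \sqrt{142131}}}{13} + - \frac{1108}{-923} \cdot 289 = \frac{6 \sqrt{-741 + 169 i \sqrt{142131}}}{13} + \left(-1108\right) \left(- \frac{1}{923}\right) 289 = \frac{6 \sqrt{-741 + 169 i \sqrt{142131}}}{13} + \frac{1108}{923} \cdot 289 = \frac{6 \sqrt{-741 + 169 i \sqrt{142131}}}{13} + \frac{320212}{923} = \frac{320212}{923} + \frac{6 \sqrt{-741 + 169 i \sqrt{142131}}}{13}$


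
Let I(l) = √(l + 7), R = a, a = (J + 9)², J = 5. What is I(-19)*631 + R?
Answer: 196 + 1262*I*√3 ≈ 196.0 + 2185.8*I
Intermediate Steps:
a = 196 (a = (5 + 9)² = 14² = 196)
R = 196
I(l) = √(7 + l)
I(-19)*631 + R = √(7 - 19)*631 + 196 = √(-12)*631 + 196 = (2*I*√3)*631 + 196 = 1262*I*√3 + 196 = 196 + 1262*I*√3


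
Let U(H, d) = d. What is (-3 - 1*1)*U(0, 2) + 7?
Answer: -1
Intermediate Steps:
(-3 - 1*1)*U(0, 2) + 7 = (-3 - 1*1)*2 + 7 = (-3 - 1)*2 + 7 = -4*2 + 7 = -8 + 7 = -1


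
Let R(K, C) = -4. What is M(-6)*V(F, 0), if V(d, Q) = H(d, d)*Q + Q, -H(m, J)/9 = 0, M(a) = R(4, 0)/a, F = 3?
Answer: 0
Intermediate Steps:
M(a) = -4/a
H(m, J) = 0 (H(m, J) = -9*0 = 0)
V(d, Q) = Q (V(d, Q) = 0*Q + Q = 0 + Q = Q)
M(-6)*V(F, 0) = -4/(-6)*0 = -4*(-1/6)*0 = (2/3)*0 = 0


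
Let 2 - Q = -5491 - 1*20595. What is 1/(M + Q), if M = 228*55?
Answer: 1/38628 ≈ 2.5888e-5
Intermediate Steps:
Q = 26088 (Q = 2 - (-5491 - 1*20595) = 2 - (-5491 - 20595) = 2 - 1*(-26086) = 2 + 26086 = 26088)
M = 12540
1/(M + Q) = 1/(12540 + 26088) = 1/38628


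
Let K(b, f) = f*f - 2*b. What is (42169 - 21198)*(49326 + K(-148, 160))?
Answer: 1577480562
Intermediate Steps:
K(b, f) = f**2 - 2*b
(42169 - 21198)*(49326 + K(-148, 160)) = (42169 - 21198)*(49326 + (160**2 - 2*(-148))) = 20971*(49326 + (25600 + 296)) = 20971*(49326 + 25896) = 20971*75222 = 1577480562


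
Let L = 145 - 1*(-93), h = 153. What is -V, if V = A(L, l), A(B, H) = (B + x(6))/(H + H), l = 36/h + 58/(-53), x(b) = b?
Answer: 54961/387 ≈ 142.02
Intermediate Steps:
l = -774/901 (l = 36/153 + 58/(-53) = 36*(1/153) + 58*(-1/53) = 4/17 - 58/53 = -774/901 ≈ -0.85905)
L = 238 (L = 145 + 93 = 238)
A(B, H) = (6 + B)/(2*H) (A(B, H) = (B + 6)/(H + H) = (6 + B)/((2*H)) = (6 + B)*(1/(2*H)) = (6 + B)/(2*H))
V = -54961/387 (V = (6 + 238)/(2*(-774/901)) = (½)*(-901/774)*244 = -54961/387 ≈ -142.02)
-V = -1*(-54961/387) = 54961/387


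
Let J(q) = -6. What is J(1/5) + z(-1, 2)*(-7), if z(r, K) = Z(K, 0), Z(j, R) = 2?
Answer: -20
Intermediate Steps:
z(r, K) = 2
J(1/5) + z(-1, 2)*(-7) = -6 + 2*(-7) = -6 - 14 = -20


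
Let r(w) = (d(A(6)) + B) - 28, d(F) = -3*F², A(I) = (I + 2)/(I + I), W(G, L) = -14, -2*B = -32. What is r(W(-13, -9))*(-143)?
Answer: 5720/3 ≈ 1906.7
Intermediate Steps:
B = 16 (B = -½*(-32) = 16)
A(I) = (2 + I)/(2*I) (A(I) = (2 + I)/((2*I)) = (2 + I)*(1/(2*I)) = (2 + I)/(2*I))
r(w) = -40/3 (r(w) = (-3*(2 + 6)²/144 + 16) - 28 = (-3*((½)*(⅙)*8)² + 16) - 28 = (-3*(⅔)² + 16) - 28 = (-3*4/9 + 16) - 28 = (-4/3 + 16) - 28 = 44/3 - 28 = -40/3)
r(W(-13, -9))*(-143) = -40/3*(-143) = 5720/3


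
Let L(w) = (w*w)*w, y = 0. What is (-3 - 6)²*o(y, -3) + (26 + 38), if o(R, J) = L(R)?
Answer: 64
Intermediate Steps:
L(w) = w³ (L(w) = w²*w = w³)
o(R, J) = R³
(-3 - 6)²*o(y, -3) + (26 + 38) = (-3 - 6)²*0³ + (26 + 38) = (-9)²*0 + 64 = 81*0 + 64 = 0 + 64 = 64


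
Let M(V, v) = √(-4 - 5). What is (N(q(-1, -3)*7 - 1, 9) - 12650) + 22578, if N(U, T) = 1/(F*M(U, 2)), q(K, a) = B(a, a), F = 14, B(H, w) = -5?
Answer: 9928 - I/42 ≈ 9928.0 - 0.02381*I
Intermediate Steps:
M(V, v) = 3*I (M(V, v) = √(-9) = 3*I)
q(K, a) = -5
N(U, T) = -I/42 (N(U, T) = 1/(14*(3*I)) = 1/(42*I) = -I/42)
(N(q(-1, -3)*7 - 1, 9) - 12650) + 22578 = (-I/42 - 12650) + 22578 = (-12650 - I/42) + 22578 = 9928 - I/42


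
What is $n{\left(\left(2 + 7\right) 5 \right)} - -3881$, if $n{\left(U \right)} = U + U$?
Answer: $3971$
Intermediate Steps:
$n{\left(U \right)} = 2 U$
$n{\left(\left(2 + 7\right) 5 \right)} - -3881 = 2 \left(2 + 7\right) 5 - -3881 = 2 \cdot 9 \cdot 5 + 3881 = 2 \cdot 45 + 3881 = 90 + 3881 = 3971$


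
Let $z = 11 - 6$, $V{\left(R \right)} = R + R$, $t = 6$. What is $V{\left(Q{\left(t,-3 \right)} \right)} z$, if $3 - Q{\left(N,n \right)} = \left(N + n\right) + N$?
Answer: $-60$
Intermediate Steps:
$Q{\left(N,n \right)} = 3 - n - 2 N$ ($Q{\left(N,n \right)} = 3 - \left(\left(N + n\right) + N\right) = 3 - \left(n + 2 N\right) = 3 - n - 2 N$)
$V{\left(R \right)} = 2 R$
$z = 5$
$V{\left(Q{\left(t,-3 \right)} \right)} z = 2 \left(3 - -3 - 12\right) 5 = 2 \left(3 + 3 - 12\right) 5 = 2 \left(-6\right) 5 = \left(-12\right) 5 = -60$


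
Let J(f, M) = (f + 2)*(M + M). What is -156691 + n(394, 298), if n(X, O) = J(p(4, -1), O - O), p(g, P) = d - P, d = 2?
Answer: -156691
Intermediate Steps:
p(g, P) = 2 - P
J(f, M) = 2*M*(2 + f) (J(f, M) = (2 + f)*(2*M) = 2*M*(2 + f))
n(X, O) = 0 (n(X, O) = 2*(O - O)*(2 + (2 - 1*(-1))) = 2*0*(2 + (2 + 1)) = 2*0*(2 + 3) = 2*0*5 = 0)
-156691 + n(394, 298) = -156691 + 0 = -156691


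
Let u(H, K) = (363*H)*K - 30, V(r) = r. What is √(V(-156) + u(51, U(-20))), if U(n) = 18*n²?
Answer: √133293414 ≈ 11545.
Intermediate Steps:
u(H, K) = -30 + 363*H*K (u(H, K) = 363*H*K - 30 = -30 + 363*H*K)
√(V(-156) + u(51, U(-20))) = √(-156 + (-30 + 363*51*(18*(-20)²))) = √(-156 + (-30 + 363*51*(18*400))) = √(-156 + (-30 + 363*51*7200)) = √(-156 + (-30 + 133293600)) = √(-156 + 133293570) = √133293414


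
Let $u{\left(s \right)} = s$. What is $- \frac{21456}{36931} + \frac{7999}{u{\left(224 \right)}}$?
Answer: $\frac{290604925}{8272544} \approx 35.129$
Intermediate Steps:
$- \frac{21456}{36931} + \frac{7999}{u{\left(224 \right)}} = - \frac{21456}{36931} + \frac{7999}{224} = \frac{290604925}{8272544}$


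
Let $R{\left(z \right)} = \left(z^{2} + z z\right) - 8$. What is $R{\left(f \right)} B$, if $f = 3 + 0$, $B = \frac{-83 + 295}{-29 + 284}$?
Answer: $\frac{424}{51} \approx 8.3137$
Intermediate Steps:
$B = \frac{212}{255} \approx 0.83137$
$f = 3$
$R{\left(z \right)} = -8 + 2 z^{2}$ ($R{\left(z \right)} = \left(z^{2} + z^{2}\right) - 8 = 2 z^{2} - 8 = -8 + 2 z^{2}$)
$R{\left(f \right)} B = \left(-8 + 2 \cdot 3^{2}\right) \frac{212}{255} = \left(-8 + 2 \cdot 9\right) \frac{212}{255} = \left(-8 + 18\right) \frac{212}{255} = 10 \cdot \frac{212}{255} = \frac{424}{51}$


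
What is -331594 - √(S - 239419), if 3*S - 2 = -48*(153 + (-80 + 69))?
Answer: -331594 - I*√2175213/3 ≈ -3.3159e+5 - 491.62*I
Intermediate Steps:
S = -6814/3 (S = ⅔ + (-48*(153 + (-80 + 69)))/3 = ⅔ + (-48*(153 - 11))/3 = ⅔ + (-48*142)/3 = ⅔ + (⅓)*(-6816) = ⅔ - 2272 = -6814/3 ≈ -2271.3)
-331594 - √(S - 239419) = -331594 - √(-6814/3 - 239419) = -331594 - √(-725071/3) = -331594 - I*√2175213/3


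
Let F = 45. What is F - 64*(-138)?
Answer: 8877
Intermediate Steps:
F - 64*(-138) = 45 - 64*(-138) = 45 + 8832 = 8877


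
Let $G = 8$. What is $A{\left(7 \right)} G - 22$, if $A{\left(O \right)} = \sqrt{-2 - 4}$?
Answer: $-22 + 8 i \sqrt{6} \approx -22.0 + 19.596 i$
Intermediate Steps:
$A{\left(O \right)} = i \sqrt{6}$ ($A{\left(O \right)} = \sqrt{-6} = i \sqrt{6}$)
$A{\left(7 \right)} G - 22 = i \sqrt{6} \cdot 8 - 22 = 8 i \sqrt{6} - 22 = -22 + 8 i \sqrt{6}$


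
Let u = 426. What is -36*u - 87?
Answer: -15423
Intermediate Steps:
-36*u - 87 = -36*426 - 87 = -15336 - 87 = -15423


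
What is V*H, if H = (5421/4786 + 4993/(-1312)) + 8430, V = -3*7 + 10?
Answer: -291044278877/3139616 ≈ -92701.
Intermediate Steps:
V = -11 (V = -21 + 10 = -11)
H = 26458570807/3139616 (H = (5421*(1/4786) + 4993*(-1/1312)) + 8430 = (5421/4786 - 4993/1312) + 8430 = -8392073/3139616 + 8430 = 26458570807/3139616 ≈ 8427.3)
V*H = -11*26458570807/3139616 = -291044278877/3139616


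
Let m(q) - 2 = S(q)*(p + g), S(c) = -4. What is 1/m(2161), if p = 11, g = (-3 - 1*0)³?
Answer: 1/66 ≈ 0.015152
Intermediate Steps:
g = -27 (g = (-3 + 0)³ = (-3)³ = -27)
m(q) = 66 (m(q) = 2 - 4*(11 - 27) = 2 - 4*(-16) = 2 + 64 = 66)
1/m(2161) = 1/66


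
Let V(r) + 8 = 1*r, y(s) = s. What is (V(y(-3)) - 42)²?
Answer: 2809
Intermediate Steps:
V(r) = -8 + r (V(r) = -8 + 1*r = -8 + r)
(V(y(-3)) - 42)² = ((-8 - 3) - 42)² = (-11 - 42)² = (-53)² = 2809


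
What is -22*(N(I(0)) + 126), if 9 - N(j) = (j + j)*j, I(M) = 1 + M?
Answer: -2926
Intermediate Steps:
N(j) = 9 - 2*j² (N(j) = 9 - (j + j)*j = 9 - 2*j*j = 9 - 2*j²)
-22*(N(I(0)) + 126) = -22*((9 - 2*(1 + 0)²) + 126) = -22*((9 - 2*1²) + 126) = -22*((9 - 2*1) + 126) = -22*((9 - 2) + 126) = -22*(7 + 126) = -22*133 = -2926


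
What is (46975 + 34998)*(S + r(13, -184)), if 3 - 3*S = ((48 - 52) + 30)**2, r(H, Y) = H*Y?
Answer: -643406077/3 ≈ -2.1447e+8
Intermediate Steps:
S = -673/3 (S = 1 - ((48 - 52) + 30)**2/3 = 1 - (-4 + 30)**2/3 = 1 - 1/3*26**2 = 1 - 1/3*676 = 1 - 676/3 = -673/3 ≈ -224.33)
(46975 + 34998)*(S + r(13, -184)) = (46975 + 34998)*(-673/3 + 13*(-184)) = 81973*(-673/3 - 2392) = 81973*(-7849/3) = -643406077/3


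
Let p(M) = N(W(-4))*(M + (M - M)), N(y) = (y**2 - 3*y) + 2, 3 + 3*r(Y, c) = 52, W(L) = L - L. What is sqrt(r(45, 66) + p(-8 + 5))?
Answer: sqrt(93)/3 ≈ 3.2146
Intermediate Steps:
W(L) = 0
r(Y, c) = 49/3 (r(Y, c) = -1 + (1/3)*52 = -1 + 52/3 = 49/3)
N(y) = 2 + y**2 - 3*y
p(M) = 2*M (p(M) = (2 + 0**2 - 3*0)*(M + (M - M)) = (2 + 0 + 0)*(M + 0) = 2*M)
sqrt(r(45, 66) + p(-8 + 5)) = sqrt(49/3 + 2*(-8 + 5)) = sqrt(49/3 + 2*(-3)) = sqrt(49/3 - 6) = sqrt(31/3) = sqrt(93)/3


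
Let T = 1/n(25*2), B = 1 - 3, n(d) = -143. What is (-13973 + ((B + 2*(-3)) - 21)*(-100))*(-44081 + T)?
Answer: 69799585632/143 ≈ 4.8811e+8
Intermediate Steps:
B = -2
T = -1/143 (T = 1/(-143) = -1/143 ≈ -0.0069930)
(-13973 + ((B + 2*(-3)) - 21)*(-100))*(-44081 + T) = (-13973 + ((-2 + 2*(-3)) - 21)*(-100))*(-44081 - 1/143) = (-13973 + ((-2 - 6) - 21)*(-100))*(-6303584/143) = (-13973 + (-8 - 21)*(-100))*(-6303584/143) = (-13973 - 29*(-100))*(-6303584/143) = (-13973 + 2900)*(-6303584/143) = -11073*(-6303584/143) = 69799585632/143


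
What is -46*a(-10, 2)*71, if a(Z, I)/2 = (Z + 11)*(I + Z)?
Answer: 52256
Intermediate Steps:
a(Z, I) = 2*(11 + Z)*(I + Z) (a(Z, I) = 2*((Z + 11)*(I + Z)) = 2*((11 + Z)*(I + Z)) = 2*(11 + Z)*(I + Z))
-46*a(-10, 2)*71 = -46*(2*(-10)² + 22*2 + 22*(-10) + 2*2*(-10))*71 = -46*(2*100 + 44 - 220 - 40)*71 = -46*(200 + 44 - 220 - 40)*71 = -46*(-16)*71 = 736*71 = 52256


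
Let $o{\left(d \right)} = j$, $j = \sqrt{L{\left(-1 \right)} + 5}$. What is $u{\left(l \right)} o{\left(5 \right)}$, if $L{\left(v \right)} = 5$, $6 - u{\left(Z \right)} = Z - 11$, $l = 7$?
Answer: $10 \sqrt{10} \approx 31.623$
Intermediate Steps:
$u{\left(Z \right)} = 17 - Z$ ($u{\left(Z \right)} = 6 - \left(Z - 11\right) = 6 - \left(-11 + Z\right) = 17 - Z$)
$j = \sqrt{10}$ ($j = \sqrt{5 + 5} = \sqrt{10} \approx 3.1623$)
$o{\left(d \right)} = \sqrt{10}$
$u{\left(l \right)} o{\left(5 \right)} = \left(17 - 7\right) \sqrt{10} = 10 \sqrt{10}$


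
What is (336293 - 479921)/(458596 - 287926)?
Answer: -23938/28445 ≈ -0.84155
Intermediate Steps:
(336293 - 479921)/(458596 - 287926) = -143628/170670 = -143628*1/170670 = -23938/28445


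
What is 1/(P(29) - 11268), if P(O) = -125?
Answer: -1/11393 ≈ -8.7773e-5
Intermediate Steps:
1/(P(29) - 11268) = 1/(-125 - 11268) = 1/(-11393) = -1/11393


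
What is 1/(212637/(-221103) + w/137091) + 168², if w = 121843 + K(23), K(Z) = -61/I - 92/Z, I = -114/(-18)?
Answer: 6939046544859/245975569 ≈ 28210.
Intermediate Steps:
I = 19/3 (I = -114*(-1/18) = 19/3 ≈ 6.3333)
K(Z) = -183/19 - 92/Z (K(Z) = -61/19/3 - 92/Z = -61*3/19 - 92/Z = -183/19 - 92/Z)
w = 2314758/19 (w = 121843 + (-183/19 - 92/23) = 121843 + (-183/19 - 92*1/23) = 121843 + (-183/19 - 4) = 121843 - 259/19 = 2314758/19 ≈ 1.2183e+5)
1/(212637/(-221103) + w/137091) + 168² = 1/(212637/(-221103) + (2314758/19)/137091) + 168² = 1/(212637*(-1/221103) + (2314758/19)*(1/137091)) + 28224 = 1/(-70879/73701 + 771586/868243) + 28224 = 1/(-245975569/3367914597) + 28224 = -3367914597/245975569 + 28224 = 6939046544859/245975569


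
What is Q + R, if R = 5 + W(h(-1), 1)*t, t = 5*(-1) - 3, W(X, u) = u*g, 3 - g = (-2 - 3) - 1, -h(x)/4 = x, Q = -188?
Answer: -255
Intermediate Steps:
h(x) = -4*x
g = 9 (g = 3 - ((-2 - 3) - 1) = 3 - (-5 - 1) = 3 - 1*(-6) = 3 + 6 = 9)
W(X, u) = 9*u (W(X, u) = u*9 = 9*u)
t = -8 (t = -5 - 3 = -8)
R = -67 (R = 5 + (9*1)*(-8) = 5 + 9*(-8) = 5 - 72 = -67)
Q + R = -188 - 67 = -255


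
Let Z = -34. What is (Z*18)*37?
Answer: -22644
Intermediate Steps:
(Z*18)*37 = -34*18*37 = -612*37 = -22644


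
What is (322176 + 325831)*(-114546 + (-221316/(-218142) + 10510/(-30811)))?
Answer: -83147827461853540862/1120195527 ≈ -7.4226e+10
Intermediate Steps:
(322176 + 325831)*(-114546 + (-221316/(-218142) + 10510/(-30811))) = 648007*(-114546 + (-221316*(-1/218142) + 10510*(-1/30811))) = 648007*(-114546 + (36886/36357 - 10510/30811)) = 648007*(-114546 + 754382476/1120195527) = 648007*(-128313162453266/1120195527) = -83147827461853540862/1120195527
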